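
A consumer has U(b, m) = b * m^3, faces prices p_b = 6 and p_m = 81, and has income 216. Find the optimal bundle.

MU_b = m^3 and MU_m = 3·b·m^2.
MRS = MU_b/MU_m = (1/3)·m/b.
Tangency: set MRS = p_b/p_m = 6/81 = 2/27.
So (1/3)·m/b = 2/27, i.e. m = (2/9)·b.
Substitute into the budget 6·b + 81·m = 216: 24·b = 216, so b* = 9.
Then m* = (2/9)·9 = 2.

b* = 9, m* = 2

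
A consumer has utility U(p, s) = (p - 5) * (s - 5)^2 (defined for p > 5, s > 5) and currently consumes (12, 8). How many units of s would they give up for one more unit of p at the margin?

MRS = 3/14

MU_p = (s−5)^2, MU_s = 2·(p−5)·(s−5).
MRS = (1/2)·(s−5)/(p−5).
At (12, 8): MRS = 3/14.
That is, one extra unit of p is worth 3/14 units of s at the margin.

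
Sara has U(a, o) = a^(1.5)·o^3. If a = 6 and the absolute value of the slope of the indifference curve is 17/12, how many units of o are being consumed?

o = 17

MU_a = 1.5·√a·o^3 and MU_o = 3·a^(1.5)·o^2.
MRS = MU_a/MU_o = (0.5)·o/a.
Substitute a = 6: MRS = o/12. Setting o/12 = 17/12 gives o = (17/12)·12 = 17.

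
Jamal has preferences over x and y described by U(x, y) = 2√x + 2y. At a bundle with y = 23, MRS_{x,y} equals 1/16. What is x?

x = 64

MU_x = 2/(2√x), MU_y = 2.
MRS = 2/(2√x) ÷ 2.
MRS depends only on x: 0.5/√x = 1/16 ⇒ √x = 0.5/(1/16) = 8 ⇒ x = 64.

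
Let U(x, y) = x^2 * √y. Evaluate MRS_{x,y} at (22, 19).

MU_x = 2·x·√y and MU_y = 0.5·x^2·y^(-0.5).
MRS = MU_x/MU_y = (4)·y/x.
At (22, 19): MRS = 38/11.
The indifference curve has slope −38/11 at this bundle.

MRS = 38/11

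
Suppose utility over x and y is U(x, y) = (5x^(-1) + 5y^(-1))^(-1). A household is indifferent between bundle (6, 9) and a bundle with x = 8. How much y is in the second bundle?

y = 72/11

U depends on (x, y) only through S = 5x^(-1) + 5y^(-1), so equal utility means equal S. At (6, 9): S = 25/18.
With x = 8: 5·8^(-1) = 0.625, so 5y^(-1) = 25/18 − 0.625 = 55/72, i.e. y^(-1) = 11/72.
Hence y = 1/(11/72) = 72/11.
Check: U(8, 72/11) = 0.72.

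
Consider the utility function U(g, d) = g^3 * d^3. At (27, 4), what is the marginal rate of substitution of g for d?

MU_g = 3·g^2·d^3 and MU_d = 3·g^3·d^2.
MRS = MU_g/MU_d = d/g.
At (27, 4): MRS = 4/27.
So at (27, 4) the consumer would give up 4/27 units of d for one more unit of g.

MRS = 4/27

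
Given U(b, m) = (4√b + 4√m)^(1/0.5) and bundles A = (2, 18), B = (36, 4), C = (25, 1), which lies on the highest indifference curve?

Bundle B

Evaluate utility at each bundle:
U(A) = 512.000.
U(B) = 1024.000.
U(C) = 576.000.
Highest utility is B, so B ≻ C ≻ A.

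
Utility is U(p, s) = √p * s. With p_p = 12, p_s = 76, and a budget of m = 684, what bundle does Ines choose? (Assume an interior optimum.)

MU_p = 0.5·p^(-0.5)·s and MU_s = √p.
MRS = MU_p/MU_s = (0.5)·s/p.
Tangency: set MRS = p_p/p_s = 12/76 = 3/19.
So (0.5)·s/p = 3/19, i.e. s = (6/19)·p.
Substitute into the budget 12·p + 76·s = 684: 36·p = 684, so p* = 19.
Then s* = (6/19)·19 = 6.

p* = 19, s* = 6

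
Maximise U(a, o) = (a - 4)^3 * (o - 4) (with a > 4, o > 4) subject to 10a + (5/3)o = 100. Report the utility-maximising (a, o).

MU_a = 3·(a−4)^2·(o−4), MU_o = (a−4)^3.
MRS = (3/1)·(o−4)/(a−4).
Tangency: set MRS = p_a/p_o = 10/(5/3) = 6.
So (3/1)·(o − 4)/(a − 4) = 6, i.e. (o − 4) = 2·(a − 4).
Rewrite the budget in excess-of-subsistence terms: 10·(a − 4) + (5/3)·(o − 4) = 100 − 10·4 − (5/3)·4 = 160/3.
Substituting, (40/3)·(a − 4) = 160/3, so a − 4 = 4 and a* = 8.
Then o − 4 = 2·4 = 8, so o* = 12.

a* = 8, o* = 12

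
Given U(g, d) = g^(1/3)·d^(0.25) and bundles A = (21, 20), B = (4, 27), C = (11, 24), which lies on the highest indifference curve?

Evaluate utility at each bundle:
U(A) = 5.834.
U(B) = 3.618.
U(C) = 4.922.
Highest utility is A, so A ≻ C ≻ B.

Bundle A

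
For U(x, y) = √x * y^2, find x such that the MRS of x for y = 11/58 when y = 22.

MU_x = 0.5·x^(-0.5)·y^2 and MU_y = 2·√x·y.
MRS = MU_x/MU_y = (0.25)·y/x.
Substitute y = 22: MRS = 5.5/x. Setting 5.5/x = 11/58 gives x = 5.5/(11/58) = 29.

x = 29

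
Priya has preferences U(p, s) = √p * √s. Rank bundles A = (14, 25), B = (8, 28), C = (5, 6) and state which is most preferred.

Bundle A

Evaluate utility at each bundle:
U(A) = 18.708.
U(B) = 14.967.
U(C) = 5.477.
Highest utility is A, so A ≻ B ≻ C.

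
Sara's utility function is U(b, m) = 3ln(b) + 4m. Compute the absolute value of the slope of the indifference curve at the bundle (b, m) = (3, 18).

MU_b = 3/b, MU_m = 4.
MRS = 3/b ÷ 4.
At (3, 18): MRS = 0.25.
So at (3, 18) the consumer would give up 0.25 units of m for one more unit of b.

MRS = 0.25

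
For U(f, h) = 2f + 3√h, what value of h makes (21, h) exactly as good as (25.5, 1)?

h = 16

U(25.5, 1) = 54.
Set U(21, h) = 54 and solve.
With f = 21: 3√h = 54 − 2·21 = 12, so √h = 4 and h = 16.
Check: U(21, 16) = 54.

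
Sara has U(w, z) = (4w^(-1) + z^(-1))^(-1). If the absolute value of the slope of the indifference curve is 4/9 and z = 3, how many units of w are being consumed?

For CES with ρ = -1, MRS = (4/1)·(z/w)^2.
Setting (4/1)·(3/w)^2 = 4/9 gives (3/w)^2 = 1/9, so 3/w = 1/3 and w = 9.

w = 9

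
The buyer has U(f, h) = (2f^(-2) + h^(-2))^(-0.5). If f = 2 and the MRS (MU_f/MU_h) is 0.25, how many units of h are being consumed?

For CES with ρ = -2, MRS = (2/1)·(h/f)^3.
Setting (2/1)·(h/2)^3 = 0.25 gives (h/2)^3 = 0.125, so h/2 = 0.5 and h = 1.

h = 1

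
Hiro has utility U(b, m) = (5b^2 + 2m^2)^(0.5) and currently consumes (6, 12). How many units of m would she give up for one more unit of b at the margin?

MRS = 1.25

For CES with ρ = 2, MRS = (5/2)·(m/b)^(-1).
At (6, 12): MRS = 1.25.
The indifference curve has slope −1.25 at this bundle.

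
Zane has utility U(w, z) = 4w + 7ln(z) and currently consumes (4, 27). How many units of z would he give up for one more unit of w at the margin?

MRS = 108/7

MU_w = 4, MU_z = 7/z.
MRS = 4 ÷ (7/z).
At (4, 27): MRS = 108/7.
So at (4, 27) the consumer would give up 108/7 units of z for one more unit of w.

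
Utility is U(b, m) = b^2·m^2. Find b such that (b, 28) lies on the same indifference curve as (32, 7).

b = 8

U(32, 7) = 50176.
Set U(b, 28) = 50176 and solve.
With m = 28: 28^2 = 784, so b^2 = 50176/784 = 64; taking the square root, b = 8.
Check: U(8, 28) = 50176.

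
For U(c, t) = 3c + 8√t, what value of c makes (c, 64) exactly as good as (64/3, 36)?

c = 16

U(64/3, 36) = 112.
Set U(c, 64) = 112 and solve.
With t = 64: √64 = 8, so 3c = 112 − 8·8 = 48 and c = 16.
Check: U(16, 64) = 112.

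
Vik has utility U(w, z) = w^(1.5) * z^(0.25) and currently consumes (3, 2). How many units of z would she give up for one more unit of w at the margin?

MU_w = 1.5·√w·z^(0.25) and MU_z = 0.25·w^(1.5)·z^(-0.75).
MRS = MU_w/MU_z = (6)·z/w.
At (3, 2): MRS = 4.
That is, one extra unit of w is worth 4 units of z at the margin.

MRS = 4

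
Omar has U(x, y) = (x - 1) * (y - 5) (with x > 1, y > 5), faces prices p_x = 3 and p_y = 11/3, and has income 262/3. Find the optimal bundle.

x* = 12, y* = 14

MU_x = (y−5), MU_y = (x−1).
MRS = (y−5)/(x−1).
Tangency: set MRS = p_x/p_y = 3/(11/3) = 9/11.
So (y − 5)/(x − 1) = 9/11, i.e. (y − 5) = (9/11)·(x − 1).
Rewrite the budget in excess-of-subsistence terms: 3·(x − 1) + (11/3)·(y − 5) = 262/3 − 3·1 − (11/3)·5 = 66.
Substituting, 6·(x − 1) = 66, so x − 1 = 11 and x* = 12.
Then y − 5 = (9/11)·11 = 9, so y* = 14.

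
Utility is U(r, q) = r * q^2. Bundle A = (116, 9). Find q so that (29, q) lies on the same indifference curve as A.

q = 18

U(116, 9) = 9396.
Set U(29, q) = 9396 and solve.
With r = 29: q^2 = 9396/29 = 324; taking the square root, q = 18.
Check: U(29, 18) = 9396.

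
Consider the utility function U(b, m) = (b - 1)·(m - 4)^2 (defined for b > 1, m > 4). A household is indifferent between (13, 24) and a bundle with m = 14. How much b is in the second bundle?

b = 49

U(13, 24) = 4800.
Set U(b, 14) = 4800 and solve.
With m = 14: (14 − 4)^2 = 100, so (b − 1) = 4800/100 = 48.
So b = 1 + 48 = 49.
Check: U(49, 14) = 4800.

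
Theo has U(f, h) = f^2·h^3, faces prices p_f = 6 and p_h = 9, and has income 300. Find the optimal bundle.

f* = 20, h* = 20

MU_f = 2·f·h^3 and MU_h = 3·f^2·h^2.
MRS = MU_f/MU_h = (2/3)·h/f.
Tangency: set MRS = p_f/p_h = 6/9 = 2/3.
So (2/3)·h/f = 2/3, i.e. h = f.
Substitute into the budget 6·f + 9·h = 300: 15·f = 300, so f* = 20.
Then h* = 20.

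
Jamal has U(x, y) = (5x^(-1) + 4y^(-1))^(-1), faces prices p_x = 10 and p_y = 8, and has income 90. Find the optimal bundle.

x* = 5, y* = 5

For CES with ρ = -1, MRS = (5/4)·(y/x)^2.
Tangency: set MRS = p_x/p_y = 10/8 = 1.25.
So (y/x)^2 = 1; taking the square root, y/x = 1, i.e. y = x.
Substitute into the budget 10·x + 8·y = 90: 18·x = 90, so x* = 5 and y* = 5.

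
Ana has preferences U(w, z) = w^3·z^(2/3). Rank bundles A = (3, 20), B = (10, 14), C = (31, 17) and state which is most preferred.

Bundle C

Evaluate utility at each bundle:
U(A) = 198.938.
U(B) = 5808.786.
U(C) = 196962.869.
Highest utility is C, so C ≻ B ≻ A.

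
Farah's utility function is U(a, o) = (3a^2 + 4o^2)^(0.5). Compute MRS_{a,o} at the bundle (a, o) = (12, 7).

MRS = 9/7

For CES with ρ = 2, MRS = (3/4)·(o/a)^(-1).
At (12, 7): MRS = 9/7.
The indifference curve has slope −9/7 at this bundle.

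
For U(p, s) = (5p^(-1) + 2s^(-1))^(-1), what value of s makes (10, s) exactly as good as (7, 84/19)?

s = 3

U depends on (p, s) only through S = 5p^(-1) + 2s^(-1), so equal utility means equal S. At (7, 84/19): S = 7/6.
With p = 10: 5·10^(-1) = 0.5, so 2s^(-1) = 7/6 − 0.5 = 2/3, i.e. s^(-1) = 1/3.
Hence s = 1/(1/3) = 3.
Check: U(10, 3) = 0.8571.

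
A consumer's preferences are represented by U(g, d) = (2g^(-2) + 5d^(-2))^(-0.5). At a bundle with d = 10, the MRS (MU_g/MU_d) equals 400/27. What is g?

g = 3

For CES with ρ = -2, MRS = (2/5)·(d/g)^3.
Setting (2/5)·(10/g)^3 = 400/27 gives (10/g)^3 = 1000/27, so 10/g = 10/3 and g = 3.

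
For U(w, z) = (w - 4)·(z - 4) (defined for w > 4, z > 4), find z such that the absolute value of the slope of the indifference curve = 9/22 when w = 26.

MU_w = (z−4), MU_z = (w−4).
MRS = (z−4)/(w−4).
Substitute w = 26: MRS = (z − 4)/22. Setting this equal to 9/22 gives z − 4 = (9/22)·22 = 9, so z = 13.

z = 13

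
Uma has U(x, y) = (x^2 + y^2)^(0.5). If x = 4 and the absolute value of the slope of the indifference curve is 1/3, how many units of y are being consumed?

y = 12

For CES with ρ = 2, MRS = (y/x)^(-1).
Setting (y/4)^(-1) = 1/3 gives y/4 = 3 and y = 12.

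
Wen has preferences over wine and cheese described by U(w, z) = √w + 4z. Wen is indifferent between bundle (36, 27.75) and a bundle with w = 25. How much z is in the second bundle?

z = 28

U(36, 27.75) = 117.
Set U(25, z) = 117 and solve.
With w = 25: √25 = 5, so 4z = 117 − 5 = 112 and z = 28.
Check: U(25, 28) = 117.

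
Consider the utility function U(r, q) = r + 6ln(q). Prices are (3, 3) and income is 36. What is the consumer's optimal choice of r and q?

r* = 6, q* = 6

MU_r = 1, MU_q = 6/q.
MRS = 1 ÷ (6/q).
Tangency: set MRS = p_r/p_q = 3/3 = 1.
MRS depends only on q: (1/6)·q = 1 ⇒ q* = 1/(1/6) = 6.
From the budget, 3·r = 36 − 3·6 = 18, so r* = 6.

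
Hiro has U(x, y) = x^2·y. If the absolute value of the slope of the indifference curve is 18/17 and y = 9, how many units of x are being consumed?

x = 17

MU_x = 2·x·y and MU_y = x^2.
MRS = MU_x/MU_y = (2/1)·y/x.
Substitute y = 9: MRS = 18/x. Setting 18/x = 18/17 gives x = 18/(18/17) = 17.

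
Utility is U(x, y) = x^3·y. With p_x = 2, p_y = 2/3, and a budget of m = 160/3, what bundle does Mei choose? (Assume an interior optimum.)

x* = 20, y* = 20

MU_x = 3·x^2·y and MU_y = x^3.
MRS = MU_x/MU_y = (3/1)·y/x.
Tangency: set MRS = p_x/p_y = 2/(2/3) = 3.
So (3/1)·y/x = 3, i.e. y = x.
Substitute into the budget 2·x + (2/3)·y = 160/3: (8/3)·x = 160/3, so x* = 20.
Then y* = 20.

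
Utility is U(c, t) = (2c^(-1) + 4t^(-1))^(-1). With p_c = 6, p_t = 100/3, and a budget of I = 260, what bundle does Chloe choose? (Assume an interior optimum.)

For CES with ρ = -1, MRS = (2/4)·(t/c)^2.
Tangency: set MRS = p_c/p_t = 6/(100/3) = 9/50.
So (t/c)^2 = 9/25; taking the square root, t/c = 0.6, i.e. t = 0.6·c.
Substitute into the budget 6·c + (100/3)·t = 260: 26·c = 260, so c* = 10 and t* = 0.6·10 = 6.

c* = 10, t* = 6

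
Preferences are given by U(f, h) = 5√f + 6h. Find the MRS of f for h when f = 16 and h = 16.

MU_f = 5/(2√f), MU_h = 6.
MRS = 5/(2√f) ÷ 6.
At (16, 16): MRS = 5/48.
The indifference curve has slope −5/48 at this bundle.

MRS = 5/48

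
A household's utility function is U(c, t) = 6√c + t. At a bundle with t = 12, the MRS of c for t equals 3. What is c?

MU_c = 6/(2√c), MU_t = 1.
MRS = 6/(2√c) ÷ 1.
MRS depends only on c: 3/√c = 3 ⇒ √c = 3/3 = 1 ⇒ c = 1.

c = 1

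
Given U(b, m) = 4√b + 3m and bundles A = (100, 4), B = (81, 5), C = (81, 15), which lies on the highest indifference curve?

Evaluate utility at each bundle:
U(A) = 52.000.
U(B) = 51.000.
U(C) = 81.000.
Highest utility is C, so C ≻ A ≻ B.

Bundle C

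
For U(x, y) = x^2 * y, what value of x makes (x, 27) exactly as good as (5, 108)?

x = 10

U(5, 108) = 2700.
Set U(x, 27) = 2700 and solve.
With y = 27: x^2 = 2700/27 = 100; taking the square root, x = 10.
Check: U(10, 27) = 2700.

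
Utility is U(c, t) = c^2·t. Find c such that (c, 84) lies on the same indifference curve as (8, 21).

c = 4

U(8, 21) = 1344.
Set U(c, 84) = 1344 and solve.
With t = 84: c^2 = 1344/84 = 16; taking the square root, c = 4.
Check: U(4, 84) = 1344.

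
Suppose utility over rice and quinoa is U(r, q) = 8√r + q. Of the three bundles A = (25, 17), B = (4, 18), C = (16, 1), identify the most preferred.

Evaluate utility at each bundle:
U(A) = 57.000.
U(B) = 34.000.
U(C) = 33.000.
Highest utility is A, so A ≻ B ≻ C.

Bundle A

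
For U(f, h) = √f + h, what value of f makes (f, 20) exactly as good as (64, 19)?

U(64, 19) = 27.
Set U(f, 20) = 27 and solve.
With h = 20: √f = 27 − 20 = 7, so √f = 7 and f = 49.
Check: U(49, 20) = 27.

f = 49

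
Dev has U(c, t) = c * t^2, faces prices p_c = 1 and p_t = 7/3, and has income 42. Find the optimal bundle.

MU_c = t^2 and MU_t = 2·c·t.
MRS = MU_c/MU_t = (1/2)·t/c.
Tangency: set MRS = p_c/p_t = 1/(7/3) = 3/7.
So (1/2)·t/c = 3/7, i.e. t = (6/7)·c.
Substitute into the budget 1·c + (7/3)·t = 42: 3·c = 42, so c* = 14.
Then t* = (6/7)·14 = 12.

c* = 14, t* = 12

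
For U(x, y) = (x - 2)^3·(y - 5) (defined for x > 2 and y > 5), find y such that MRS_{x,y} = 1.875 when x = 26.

MU_x = 3·(x−2)^2·(y−5), MU_y = (x−2)^3.
MRS = (3/1)·(y−5)/(x−2).
Substitute x = 26: MRS = (y − 5)/8. Setting this equal to 1.875 gives y − 5 = 1.875·8 = 15, so y = 20.

y = 20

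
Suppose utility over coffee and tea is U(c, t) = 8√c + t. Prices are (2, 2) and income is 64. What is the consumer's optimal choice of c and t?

MU_c = 8/(2√c), MU_t = 1.
MRS = 8/(2√c) ÷ 1.
Tangency: set MRS = p_c/p_t = 2/2 = 1.
MRS depends only on c: 4/√c = 1 ⇒ √c = 4/1 = 4 ⇒ c* = 16.
From the budget, 2·t = 64 − 2·16 = 32, so t* = 16.

c* = 16, t* = 16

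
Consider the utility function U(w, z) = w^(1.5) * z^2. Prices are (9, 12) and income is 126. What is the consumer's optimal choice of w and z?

w* = 6, z* = 6

MU_w = 1.5·√w·z^2 and MU_z = 2·w^(1.5)·z.
MRS = MU_w/MU_z = (0.75)·z/w.
Tangency: set MRS = p_w/p_z = 9/12 = 0.75.
So (0.75)·z/w = 0.75, i.e. z = w.
Substitute into the budget 9·w + 12·z = 126: 21·w = 126, so w* = 6.
Then z* = 6.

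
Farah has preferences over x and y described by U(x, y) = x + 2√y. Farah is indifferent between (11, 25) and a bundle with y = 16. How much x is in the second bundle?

U(11, 25) = 21.
Set U(x, 16) = 21 and solve.
With y = 16: √16 = 4, so x = 21 − 2·4 = 13.
Check: U(13, 16) = 21.

x = 13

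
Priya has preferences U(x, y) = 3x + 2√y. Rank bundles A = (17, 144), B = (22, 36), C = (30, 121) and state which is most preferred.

Evaluate utility at each bundle:
U(A) = 75.000.
U(B) = 78.000.
U(C) = 112.000.
Highest utility is C, so C ≻ B ≻ A.

Bundle C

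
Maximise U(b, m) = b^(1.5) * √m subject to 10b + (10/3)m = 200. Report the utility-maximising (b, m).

MU_b = 1.5·√b·√m and MU_m = 0.5·b^(1.5)·m^(-0.5).
MRS = MU_b/MU_m = (3)·m/b.
Tangency: set MRS = p_b/p_m = 10/(10/3) = 3.
So (3)·m/b = 3, i.e. m = b.
Substitute into the budget 10·b + (10/3)·m = 200: (40/3)·b = 200, so b* = 15.
Then m* = 15.

b* = 15, m* = 15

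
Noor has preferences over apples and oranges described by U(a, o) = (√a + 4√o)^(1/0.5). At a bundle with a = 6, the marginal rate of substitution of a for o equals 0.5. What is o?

o = 24

For CES with ρ = 0.5, MRS = (1/4)·√(o/a).
Setting (1/4)·√(o/6) = 0.5 gives √(o/6) = 2, so o/6 = 4 and o = 24.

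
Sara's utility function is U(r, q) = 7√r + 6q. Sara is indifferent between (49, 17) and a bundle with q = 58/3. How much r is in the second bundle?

r = 25

U(49, 17) = 151.
Set U(r, 58/3) = 151 and solve.
With q = 58/3: 7√r = 151 − 6·58/3 = 35, so √r = 5 and r = 25.
Check: U(25, 58/3) = 151.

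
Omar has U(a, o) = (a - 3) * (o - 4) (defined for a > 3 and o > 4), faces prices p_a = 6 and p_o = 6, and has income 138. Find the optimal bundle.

MU_a = (o−4), MU_o = (a−3).
MRS = (o−4)/(a−3).
Tangency: set MRS = p_a/p_o = 6/6 = 1.
So (o − 4)/(a − 3) = 1, i.e. (o − 4) = (a − 3).
Rewrite the budget in excess-of-subsistence terms: 6·(a − 3) + 6·(o − 4) = 138 − 6·3 − 6·4 = 96.
Substituting, 12·(a − 3) = 96, so a − 3 = 8 and a* = 11.
Then o − 4 = 8, so o* = 12.

a* = 11, o* = 12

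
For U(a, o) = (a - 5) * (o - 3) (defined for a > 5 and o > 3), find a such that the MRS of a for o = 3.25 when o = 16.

a = 9

MU_a = (o−3), MU_o = (a−5).
MRS = (o−3)/(a−5).
Substitute o = 16: MRS = 13/(a − 5). Setting this equal to 3.25 gives a − 5 = 13/3.25 = 4, so a = 9.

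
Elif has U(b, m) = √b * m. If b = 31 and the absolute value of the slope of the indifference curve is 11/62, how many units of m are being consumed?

MU_b = 0.5·b^(-0.5)·m and MU_m = √b.
MRS = MU_b/MU_m = (0.5)·m/b.
Substitute b = 31: MRS = m/62. Setting m/62 = 11/62 gives m = (11/62)·62 = 11.

m = 11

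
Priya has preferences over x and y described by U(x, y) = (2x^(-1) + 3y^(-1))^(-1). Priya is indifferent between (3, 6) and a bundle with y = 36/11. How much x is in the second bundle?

U depends on (x, y) only through S = 2x^(-1) + 3y^(-1), so equal utility means equal S. At (3, 6): S = 7/6.
With y = 36/11: 3·(36/11)^(-1) = 11/12, so 2x^(-1) = 7/6 − 11/12 = 0.25, i.e. x^(-1) = 0.125.
Hence x = 1/0.125 = 8.
Check: U(8, 36/11) = 0.8571.

x = 8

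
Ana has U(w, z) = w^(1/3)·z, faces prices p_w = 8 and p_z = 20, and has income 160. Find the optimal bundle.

MU_w = 1/3·w^(-2/3)·z and MU_z = w^(1/3).
MRS = MU_w/MU_z = (1/3)·z/w.
Tangency: set MRS = p_w/p_z = 8/20 = 0.4.
So (1/3)·z/w = 0.4, i.e. z = 1.2·w.
Substitute into the budget 8·w + 20·z = 160: 32·w = 160, so w* = 5.
Then z* = 1.2·5 = 6.

w* = 5, z* = 6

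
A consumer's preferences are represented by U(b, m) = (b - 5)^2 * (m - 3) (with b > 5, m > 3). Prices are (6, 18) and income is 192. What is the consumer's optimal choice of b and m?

b* = 17, m* = 5

MU_b = 2·(b−5)·(m−3), MU_m = (b−5)^2.
MRS = (2/1)·(m−3)/(b−5).
Tangency: set MRS = p_b/p_m = 6/18 = 1/3.
So (2/1)·(m − 3)/(b − 5) = 1/3, i.e. (m − 3) = (1/6)·(b − 5).
Rewrite the budget in excess-of-subsistence terms: 6·(b − 5) + 18·(m − 3) = 192 − 6·5 − 18·3 = 108.
Substituting, 9·(b − 5) = 108, so b − 5 = 12 and b* = 17.
Then m − 3 = (1/6)·12 = 2, so m* = 5.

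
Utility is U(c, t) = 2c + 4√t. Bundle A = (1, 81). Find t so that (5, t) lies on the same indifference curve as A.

U(1, 81) = 38.
Set U(5, t) = 38 and solve.
With c = 5: 4√t = 38 − 2·5 = 28, so √t = 7 and t = 49.
Check: U(5, 49) = 38.

t = 49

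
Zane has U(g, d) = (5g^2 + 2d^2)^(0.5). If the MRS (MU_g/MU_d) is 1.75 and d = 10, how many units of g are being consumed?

For CES with ρ = 2, MRS = (5/2)·(d/g)^(-1).
Setting (5/2)·(10/g)^(-1) = 1.75 gives (10/g)^(-1) = 0.7, so 10/g = 10/7 and g = 7.

g = 7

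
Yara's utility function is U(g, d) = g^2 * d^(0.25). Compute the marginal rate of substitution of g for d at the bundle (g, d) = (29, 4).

MRS = 32/29

MU_g = 2·g·d^(0.25) and MU_d = 0.25·g^2·d^(-0.75).
MRS = MU_g/MU_d = (8)·d/g.
At (29, 4): MRS = 32/29.
The indifference curve has slope −32/29 at this bundle.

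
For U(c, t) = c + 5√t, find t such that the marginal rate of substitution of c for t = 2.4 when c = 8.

t = 36

MU_c = 1, MU_t = 5/(2√t).
MRS = 1 ÷ (5/(2√t)).
MRS depends only on t: 0.4·√t = 2.4 ⇒ √t = 2.4/0.4 = 6 ⇒ t = 36.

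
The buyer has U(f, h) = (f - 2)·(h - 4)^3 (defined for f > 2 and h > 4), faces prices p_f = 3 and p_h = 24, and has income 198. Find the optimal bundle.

f* = 10, h* = 7

MU_f = (h−4)^3, MU_h = 3·(f−2)·(h−4)^2.
MRS = (1/3)·(h−4)/(f−2).
Tangency: set MRS = p_f/p_h = 3/24 = 0.125.
So (1/3)·(h − 4)/(f − 2) = 0.125, i.e. (h − 4) = 0.375·(f − 2).
Rewrite the budget in excess-of-subsistence terms: 3·(f − 2) + 24·(h − 4) = 198 − 3·2 − 24·4 = 96.
Substituting, 12·(f − 2) = 96, so f − 2 = 8 and f* = 10.
Then h − 4 = 0.375·8 = 3, so h* = 7.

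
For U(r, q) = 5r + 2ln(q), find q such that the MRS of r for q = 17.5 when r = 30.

q = 7

MU_r = 5, MU_q = 2/q.
MRS = 5 ÷ (2/q).
MRS depends only on q: 2.5·q = 17.5 ⇒ q = 17.5/2.5 = 7.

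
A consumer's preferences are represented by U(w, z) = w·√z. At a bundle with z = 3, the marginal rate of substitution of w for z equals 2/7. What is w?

w = 21

MU_w = √z and MU_z = 0.5·w·z^(-0.5).
MRS = MU_w/MU_z = (2)·z/w.
Substitute z = 3: MRS = 6/w. Setting 6/w = 2/7 gives w = 6/(2/7) = 21.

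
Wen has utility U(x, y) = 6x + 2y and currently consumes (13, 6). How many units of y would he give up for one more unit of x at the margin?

MU_x = 6, MU_y = 2, so MRS = 6/2 = 3 at every bundle.
At (13, 6): MRS = 3.
That is, one extra unit of x is worth 3 units of y at the margin.

MRS = 3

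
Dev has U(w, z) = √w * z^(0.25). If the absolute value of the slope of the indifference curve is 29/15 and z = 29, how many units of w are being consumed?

w = 30

MU_w = 0.5·w^(-0.5)·z^(0.25) and MU_z = 0.25·√w·z^(-0.75).
MRS = MU_w/MU_z = (2)·z/w.
Substitute z = 29: MRS = 58/w. Setting 58/w = 29/15 gives w = 58/(29/15) = 30.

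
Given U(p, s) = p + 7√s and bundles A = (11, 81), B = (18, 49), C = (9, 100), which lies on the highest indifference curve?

Bundle C

Evaluate utility at each bundle:
U(A) = 74.000.
U(B) = 67.000.
U(C) = 79.000.
Highest utility is C, so C ≻ A ≻ B.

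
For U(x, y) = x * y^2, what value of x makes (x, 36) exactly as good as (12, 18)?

U(12, 18) = 3888.
Set U(x, 36) = 3888 and solve.
With y = 36: 36^2 = 1296, so x = 3888/1296 = 3.
Check: U(3, 36) = 3888.

x = 3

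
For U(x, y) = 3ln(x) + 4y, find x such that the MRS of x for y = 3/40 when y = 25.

MU_x = 3/x, MU_y = 4.
MRS = 3/x ÷ 4.
MRS depends only on x: 0.75/x = 3/40 ⇒ x = 0.75/(3/40) = 10.

x = 10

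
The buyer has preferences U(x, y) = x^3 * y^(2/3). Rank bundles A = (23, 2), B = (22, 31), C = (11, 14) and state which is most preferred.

Evaluate utility at each bundle:
U(A) = 19313.909.
U(B) = 105077.365.
U(C) = 7731.494.
Highest utility is B, so B ≻ A ≻ C.

Bundle B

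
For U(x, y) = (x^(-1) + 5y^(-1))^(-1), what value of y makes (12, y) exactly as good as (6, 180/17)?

y = 9

U depends on (x, y) only through S = x^(-1) + 5y^(-1), so equal utility means equal S. At (6, 180/17): S = 23/36.
With x = 12: 12^(-1) = 1/12, so 5y^(-1) = 23/36 − 1/12 = 5/9, i.e. y^(-1) = 1/9.
Hence y = 1/(1/9) = 9.
Check: U(12, 9) = 1.5652.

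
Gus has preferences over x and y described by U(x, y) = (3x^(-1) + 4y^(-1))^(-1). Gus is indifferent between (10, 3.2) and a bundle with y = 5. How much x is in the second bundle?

U depends on (x, y) only through S = 3x^(-1) + 4y^(-1), so equal utility means equal S. At (10, 3.2): S = 1.55.
With y = 5: 4·5^(-1) = 0.8, so 3x^(-1) = 1.55 − 0.8 = 0.75, i.e. x^(-1) = 0.25.
Hence x = 1/0.25 = 4.
Check: U(4, 5) = 0.6452.

x = 4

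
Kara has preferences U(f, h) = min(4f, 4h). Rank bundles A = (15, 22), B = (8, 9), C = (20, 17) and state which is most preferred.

Bundle C

Evaluate utility at each bundle:
U(A) = 60.
U(B) = 32.
U(C) = 68.
Highest utility is C, so C ≻ A ≻ B.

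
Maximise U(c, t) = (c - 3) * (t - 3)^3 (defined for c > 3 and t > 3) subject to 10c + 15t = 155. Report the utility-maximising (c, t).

MU_c = (t−3)^3, MU_t = 3·(c−3)·(t−3)^2.
MRS = (1/3)·(t−3)/(c−3).
Tangency: set MRS = p_c/p_t = 10/15 = 2/3.
So (1/3)·(t − 3)/(c − 3) = 2/3, i.e. (t − 3) = 2·(c − 3).
Rewrite the budget in excess-of-subsistence terms: 10·(c − 3) + 15·(t − 3) = 155 − 10·3 − 15·3 = 80.
Substituting, 40·(c − 3) = 80, so c − 3 = 2 and c* = 5.
Then t − 3 = 2·2 = 4, so t* = 7.

c* = 5, t* = 7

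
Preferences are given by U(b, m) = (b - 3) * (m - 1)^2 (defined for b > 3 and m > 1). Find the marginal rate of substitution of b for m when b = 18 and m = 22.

MRS = 0.7

MU_b = (m−1)^2, MU_m = 2·(b−3)·(m−1).
MRS = (1/2)·(m−1)/(b−3).
At (18, 22): MRS = 0.7.
The indifference curve has slope −0.7 at this bundle.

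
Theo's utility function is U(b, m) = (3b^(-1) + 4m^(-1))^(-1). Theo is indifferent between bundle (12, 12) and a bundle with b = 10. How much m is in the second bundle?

m = 240/17

U depends on (b, m) only through S = 3b^(-1) + 4m^(-1), so equal utility means equal S. At (12, 12): S = 7/12.
With b = 10: 3·10^(-1) = 0.3, so 4m^(-1) = 7/12 − 0.3 = 17/60, i.e. m^(-1) = 17/240.
Hence m = 1/(17/240) = 240/17.
Check: U(10, 240/17) = 1.7143.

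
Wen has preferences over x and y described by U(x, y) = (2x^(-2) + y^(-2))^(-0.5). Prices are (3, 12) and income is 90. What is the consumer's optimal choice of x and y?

x* = 10, y* = 5

For CES with ρ = -2, MRS = (2/1)·(y/x)^3.
Tangency: set MRS = p_x/p_y = 3/12 = 0.25.
So (y/x)^3 = 0.125; taking the cube root, y/x = 0.5, i.e. y = 0.5·x.
Substitute into the budget 3·x + 12·y = 90: 9·x = 90, so x* = 10 and y* = 0.5·10 = 5.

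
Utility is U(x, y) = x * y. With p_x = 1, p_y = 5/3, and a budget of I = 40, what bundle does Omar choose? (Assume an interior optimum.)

MU_x = y and MU_y = x.
MRS = MU_x/MU_y = y/x.
Tangency: set MRS = p_x/p_y = 1/(5/3) = 0.6.
So y/x = 0.6, i.e. y = 0.6·x.
Substitute into the budget 1·x + (5/3)·y = 40: 2·x = 40, so x* = 20.
Then y* = 0.6·20 = 12.

x* = 20, y* = 12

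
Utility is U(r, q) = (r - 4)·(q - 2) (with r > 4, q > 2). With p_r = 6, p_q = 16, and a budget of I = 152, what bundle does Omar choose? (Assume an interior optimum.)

r* = 12, q* = 5

MU_r = (q−2), MU_q = (r−4).
MRS = (q−2)/(r−4).
Tangency: set MRS = p_r/p_q = 6/16 = 0.375.
So (q − 2)/(r − 4) = 0.375, i.e. (q − 2) = 0.375·(r − 4).
Rewrite the budget in excess-of-subsistence terms: 6·(r − 4) + 16·(q − 2) = 152 − 6·4 − 16·2 = 96.
Substituting, 12·(r − 4) = 96, so r − 4 = 8 and r* = 12.
Then q − 2 = 0.375·8 = 3, so q* = 5.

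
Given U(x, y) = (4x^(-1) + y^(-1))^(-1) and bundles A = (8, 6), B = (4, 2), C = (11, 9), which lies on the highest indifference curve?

Bundle C

Evaluate utility at each bundle:
U(A) = 1.500.
U(B) = 0.667.
U(C) = 2.106.
Highest utility is C, so C ≻ A ≻ B.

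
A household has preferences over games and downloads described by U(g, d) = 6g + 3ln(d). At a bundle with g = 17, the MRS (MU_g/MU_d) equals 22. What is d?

MU_g = 6, MU_d = 3/d.
MRS = 6 ÷ (3/d).
MRS depends only on d: 2·d = 22 ⇒ d = 22/2 = 11.

d = 11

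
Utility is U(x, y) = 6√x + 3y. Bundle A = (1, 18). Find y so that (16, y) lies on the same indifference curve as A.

y = 12

U(1, 18) = 60.
Set U(16, y) = 60 and solve.
With x = 16: √16 = 4, so 3y = 60 − 6·4 = 36 and y = 12.
Check: U(16, 12) = 60.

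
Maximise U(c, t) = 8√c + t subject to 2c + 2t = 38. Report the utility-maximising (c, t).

MU_c = 8/(2√c), MU_t = 1.
MRS = 8/(2√c) ÷ 1.
Tangency: set MRS = p_c/p_t = 2/2 = 1.
MRS depends only on c: 4/√c = 1 ⇒ √c = 4/1 = 4 ⇒ c* = 16.
From the budget, 2·t = 38 − 2·16 = 6, so t* = 3.

c* = 16, t* = 3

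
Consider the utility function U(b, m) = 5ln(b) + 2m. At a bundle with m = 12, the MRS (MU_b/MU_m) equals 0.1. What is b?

b = 25

MU_b = 5/b, MU_m = 2.
MRS = 5/b ÷ 2.
MRS depends only on b: 2.5/b = 0.1 ⇒ b = 2.5/0.1 = 25.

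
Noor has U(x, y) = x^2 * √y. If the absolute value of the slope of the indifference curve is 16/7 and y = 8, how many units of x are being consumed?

MU_x = 2·x·√y and MU_y = 0.5·x^2·y^(-0.5).
MRS = MU_x/MU_y = (4)·y/x.
Substitute y = 8: MRS = 32/x. Setting 32/x = 16/7 gives x = 32/(16/7) = 14.

x = 14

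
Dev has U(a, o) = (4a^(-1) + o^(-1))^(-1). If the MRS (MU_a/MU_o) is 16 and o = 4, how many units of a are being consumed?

a = 2

For CES with ρ = -1, MRS = (4/1)·(o/a)^2.
Setting (4/1)·(4/a)^2 = 16 gives (4/a)^2 = 4, so 4/a = 2 and a = 2.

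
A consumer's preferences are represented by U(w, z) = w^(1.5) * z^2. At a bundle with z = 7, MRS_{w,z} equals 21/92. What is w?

MU_w = 1.5·√w·z^2 and MU_z = 2·w^(1.5)·z.
MRS = MU_w/MU_z = (0.75)·z/w.
Substitute z = 7: MRS = 5.25/w. Setting 5.25/w = 21/92 gives w = 5.25/(21/92) = 23.

w = 23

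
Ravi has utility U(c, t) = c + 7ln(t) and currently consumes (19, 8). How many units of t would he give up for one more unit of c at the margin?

MU_c = 1, MU_t = 7/t.
MRS = 1 ÷ (7/t).
At (19, 8): MRS = 8/7.
The indifference curve has slope −8/7 at this bundle.

MRS = 8/7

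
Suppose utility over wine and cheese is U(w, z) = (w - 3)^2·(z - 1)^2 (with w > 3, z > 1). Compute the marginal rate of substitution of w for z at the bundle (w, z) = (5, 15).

MRS = 7

MU_w = 2·(w−3)·(z−1)^2, MU_z = 2·(w−3)^2·(z−1).
MRS = (z−1)/(w−3).
At (5, 15): MRS = 7.
That is, one extra unit of w is worth 7 units of z at the margin.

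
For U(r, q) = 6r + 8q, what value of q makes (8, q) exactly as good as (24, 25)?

U(24, 25) = 344.
Set U(8, q) = 344 and solve.
6·8 + 8q = 344 ⇒ 8q = 296 ⇒ q = 37.
Check: U(8, 37) = 344.

q = 37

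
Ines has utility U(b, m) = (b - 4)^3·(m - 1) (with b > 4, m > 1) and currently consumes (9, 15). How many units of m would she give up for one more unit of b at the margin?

MU_b = 3·(b−4)^2·(m−1), MU_m = (b−4)^3.
MRS = (3/1)·(m−1)/(b−4).
At (9, 15): MRS = 8.4.
That is, one extra unit of b is worth 8.4 units of m at the margin.

MRS = 8.4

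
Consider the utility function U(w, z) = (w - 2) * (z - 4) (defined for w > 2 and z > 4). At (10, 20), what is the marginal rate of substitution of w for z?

MRS = 2

MU_w = (z−4), MU_z = (w−2).
MRS = (z−4)/(w−2).
At (10, 20): MRS = 2.
So at (10, 20) the consumer would give up 2 units of z for one more unit of w.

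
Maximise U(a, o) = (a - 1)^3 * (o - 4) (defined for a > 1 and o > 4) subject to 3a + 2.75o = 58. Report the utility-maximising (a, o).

a* = 12, o* = 8

MU_a = 3·(a−1)^2·(o−4), MU_o = (a−1)^3.
MRS = (3/1)·(o−4)/(a−1).
Tangency: set MRS = p_a/p_o = 3/2.75 = 12/11.
So (3/1)·(o − 4)/(a − 1) = 12/11, i.e. (o − 4) = (4/11)·(a − 1).
Rewrite the budget in excess-of-subsistence terms: 3·(a − 1) + 2.75·(o − 4) = 58 − 3·1 − 2.75·4 = 44.
Substituting, 4·(a − 1) = 44, so a − 1 = 11 and a* = 12.
Then o − 4 = (4/11)·11 = 4, so o* = 8.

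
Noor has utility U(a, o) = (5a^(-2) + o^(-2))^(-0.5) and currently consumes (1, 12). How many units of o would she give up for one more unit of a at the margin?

MRS = 8640

For CES with ρ = -2, MRS = (5/1)·(o/a)^3.
At (1, 12): MRS = 8640.
The indifference curve has slope −8640 at this bundle.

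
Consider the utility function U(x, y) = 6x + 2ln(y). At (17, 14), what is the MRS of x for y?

MU_x = 6, MU_y = 2/y.
MRS = 6 ÷ (2/y).
At (17, 14): MRS = 42.
The indifference curve has slope −42 at this bundle.

MRS = 42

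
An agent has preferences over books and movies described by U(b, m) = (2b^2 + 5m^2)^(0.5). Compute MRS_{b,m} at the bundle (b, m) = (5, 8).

MRS = 0.25

For CES with ρ = 2, MRS = (2/5)·(m/b)^(-1).
At (5, 8): MRS = 0.25.
So at (5, 8) the consumer would give up 0.25 units of m for one more unit of b.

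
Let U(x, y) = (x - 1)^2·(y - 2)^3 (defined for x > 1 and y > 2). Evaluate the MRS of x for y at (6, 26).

MRS = 3.2

MU_x = 2·(x−1)·(y−2)^3, MU_y = 3·(x−1)^2·(y−2)^2.
MRS = (2/3)·(y−2)/(x−1).
At (6, 26): MRS = 3.2.
The indifference curve has slope −3.2 at this bundle.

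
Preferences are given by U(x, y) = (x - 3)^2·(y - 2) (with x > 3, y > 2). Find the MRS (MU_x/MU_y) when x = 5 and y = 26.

MU_x = 2·(x−3)·(y−2), MU_y = (x−3)^2.
MRS = (2/1)·(y−2)/(x−3).
At (5, 26): MRS = 24.
The indifference curve has slope −24 at this bundle.

MRS = 24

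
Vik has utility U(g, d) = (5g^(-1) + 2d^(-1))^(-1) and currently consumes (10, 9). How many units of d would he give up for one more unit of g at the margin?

MRS = 81/40

For CES with ρ = -1, MRS = (5/2)·(d/g)^2.
At (10, 9): MRS = 81/40.
That is, one extra unit of g is worth 81/40 units of d at the margin.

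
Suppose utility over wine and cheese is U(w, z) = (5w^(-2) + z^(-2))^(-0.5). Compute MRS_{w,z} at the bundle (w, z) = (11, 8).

MRS = 2560/1331

For CES with ρ = -2, MRS = (5/1)·(z/w)^3.
At (11, 8): MRS = 2560/1331.
So at (11, 8) the consumer would give up 2560/1331 units of z for one more unit of w.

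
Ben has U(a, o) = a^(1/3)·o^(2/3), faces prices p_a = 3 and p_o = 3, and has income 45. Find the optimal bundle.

MU_a = 1/3·a^(-2/3)·o^(2/3) and MU_o = 2/3·a^(1/3)·o^(-1/3).
MRS = MU_a/MU_o = (0.5)·o/a.
Tangency: set MRS = p_a/p_o = 3/3 = 1.
So (0.5)·o/a = 1, i.e. o = 2·a.
Substitute into the budget 3·a + 3·o = 45: 9·a = 45, so a* = 5.
Then o* = 2·5 = 10.

a* = 5, o* = 10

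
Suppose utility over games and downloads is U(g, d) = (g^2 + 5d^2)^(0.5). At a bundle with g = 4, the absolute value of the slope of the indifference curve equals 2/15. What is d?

d = 6

For CES with ρ = 2, MRS = (1/5)·(d/g)^(-1).
Setting (1/5)·(d/4)^(-1) = 2/15 gives (d/4)^(-1) = 2/3, so d/4 = 1.5 and d = 6.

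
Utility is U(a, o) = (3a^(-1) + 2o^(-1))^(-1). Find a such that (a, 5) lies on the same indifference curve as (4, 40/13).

a = 3

U depends on (a, o) only through S = 3a^(-1) + 2o^(-1), so equal utility means equal S. At (4, 40/13): S = 1.4.
With o = 5: 2·5^(-1) = 0.4, so 3a^(-1) = 1.4 − 0.4 = 1, i.e. a^(-1) = 1/3.
Hence a = 1/(1/3) = 3.
Check: U(3, 5) = 0.7143.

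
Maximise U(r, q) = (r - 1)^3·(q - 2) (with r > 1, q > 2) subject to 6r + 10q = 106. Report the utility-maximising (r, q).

MU_r = 3·(r−1)^2·(q−2), MU_q = (r−1)^3.
MRS = (3/1)·(q−2)/(r−1).
Tangency: set MRS = p_r/p_q = 6/10 = 0.6.
So (3/1)·(q − 2)/(r − 1) = 0.6, i.e. (q − 2) = 0.2·(r − 1).
Rewrite the budget in excess-of-subsistence terms: 6·(r − 1) + 10·(q − 2) = 106 − 6·1 − 10·2 = 80.
Substituting, 8·(r − 1) = 80, so r − 1 = 10 and r* = 11.
Then q − 2 = 0.2·10 = 2, so q* = 4.

r* = 11, q* = 4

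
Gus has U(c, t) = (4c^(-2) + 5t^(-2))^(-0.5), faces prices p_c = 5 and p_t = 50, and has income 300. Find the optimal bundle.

c* = 10, t* = 5

For CES with ρ = -2, MRS = (4/5)·(t/c)^3.
Tangency: set MRS = p_c/p_t = 5/50 = 0.1.
So (t/c)^3 = 0.125; taking the cube root, t/c = 0.5, i.e. t = 0.5·c.
Substitute into the budget 5·c + 50·t = 300: 30·c = 300, so c* = 10 and t* = 0.5·10 = 5.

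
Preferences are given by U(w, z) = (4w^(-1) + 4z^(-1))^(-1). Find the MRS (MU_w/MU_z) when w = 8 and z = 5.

For CES with ρ = -1, MRS = (z/w)^2.
At (8, 5): MRS = 25/64.
So at (8, 5) the consumer would give up 25/64 units of z for one more unit of w.

MRS = 25/64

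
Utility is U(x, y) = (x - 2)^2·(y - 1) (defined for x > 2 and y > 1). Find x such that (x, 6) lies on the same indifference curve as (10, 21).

U(10, 21) = 1280.
Set U(x, 6) = 1280 and solve.
With y = 6: (6 − 1) = 5, so (x − 2)^2 = 1280/5 = 256.
Taking the square root (with x > 2): x − 2 = 16, so x = 18.
Check: U(18, 6) = 1280.

x = 18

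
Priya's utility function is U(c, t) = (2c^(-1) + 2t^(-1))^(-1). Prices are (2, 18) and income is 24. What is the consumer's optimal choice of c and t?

For CES with ρ = -1, MRS = (t/c)^2.
Tangency: set MRS = p_c/p_t = 2/18 = 1/9.
So (t/c)^2 = 1/9; taking the square root, t/c = 1/3, i.e. t = (1/3)·c.
Substitute into the budget 2·c + 18·t = 24: 8·c = 24, so c* = 3 and t* = (1/3)·3 = 1.

c* = 3, t* = 1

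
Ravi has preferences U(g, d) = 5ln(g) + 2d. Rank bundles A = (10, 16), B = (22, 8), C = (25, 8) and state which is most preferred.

Bundle A

Evaluate utility at each bundle:
U(A) = 43.513.
U(B) = 31.455.
U(C) = 32.094.
Highest utility is A, so A ≻ C ≻ B.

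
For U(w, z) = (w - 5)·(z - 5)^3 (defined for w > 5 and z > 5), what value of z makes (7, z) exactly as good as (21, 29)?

z = 53

U(21, 29) = 221184.
Set U(7, z) = 221184 and solve.
With w = 7: (7 − 5) = 2, so (z − 5)^3 = 221184/2 = 110592.
Taking the cube root (with z > 5): z − 5 = 48, so z = 53.
Check: U(7, 53) = 221184.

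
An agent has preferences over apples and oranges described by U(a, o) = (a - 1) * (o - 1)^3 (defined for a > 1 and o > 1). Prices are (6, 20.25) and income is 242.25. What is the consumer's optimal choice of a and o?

a* = 10, o* = 9

MU_a = (o−1)^3, MU_o = 3·(a−1)·(o−1)^2.
MRS = (1/3)·(o−1)/(a−1).
Tangency: set MRS = p_a/p_o = 6/20.25 = 8/27.
So (1/3)·(o − 1)/(a − 1) = 8/27, i.e. (o − 1) = (8/9)·(a − 1).
Rewrite the budget in excess-of-subsistence terms: 6·(a − 1) + 20.25·(o − 1) = 242.25 − 6·1 − 20.25·1 = 216.
Substituting, 24·(a − 1) = 216, so a − 1 = 9 and a* = 10.
Then o − 1 = (8/9)·9 = 8, so o* = 9.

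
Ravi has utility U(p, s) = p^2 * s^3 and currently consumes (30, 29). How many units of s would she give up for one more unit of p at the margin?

MU_p = 2·p·s^3 and MU_s = 3·p^2·s^2.
MRS = MU_p/MU_s = (2/3)·s/p.
At (30, 29): MRS = 29/45.
So at (30, 29) the consumer would give up 29/45 units of s for one more unit of p.

MRS = 29/45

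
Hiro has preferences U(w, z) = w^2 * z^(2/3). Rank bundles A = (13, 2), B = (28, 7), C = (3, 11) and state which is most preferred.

Bundle B

Evaluate utility at each bundle:
U(A) = 268.271.
U(B) = 2868.896.
U(C) = 44.515.
Highest utility is B, so B ≻ A ≻ C.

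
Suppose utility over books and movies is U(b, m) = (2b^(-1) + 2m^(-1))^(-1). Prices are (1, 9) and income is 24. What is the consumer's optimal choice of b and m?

For CES with ρ = -1, MRS = (m/b)^2.
Tangency: set MRS = p_b/p_m = 1/9.
So (m/b)^2 = 1/9; taking the square root, m/b = 1/3, i.e. m = (1/3)·b.
Substitute into the budget 1·b + 9·m = 24: 4·b = 24, so b* = 6 and m* = (1/3)·6 = 2.

b* = 6, m* = 2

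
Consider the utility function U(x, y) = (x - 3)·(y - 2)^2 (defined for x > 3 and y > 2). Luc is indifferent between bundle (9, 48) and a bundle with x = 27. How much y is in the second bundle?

y = 25

U(9, 48) = 12696.
Set U(27, y) = 12696 and solve.
With x = 27: (27 − 3) = 24, so (y − 2)^2 = 12696/24 = 529.
Taking the square root (with y > 2): y − 2 = 23, so y = 25.
Check: U(27, 25) = 12696.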